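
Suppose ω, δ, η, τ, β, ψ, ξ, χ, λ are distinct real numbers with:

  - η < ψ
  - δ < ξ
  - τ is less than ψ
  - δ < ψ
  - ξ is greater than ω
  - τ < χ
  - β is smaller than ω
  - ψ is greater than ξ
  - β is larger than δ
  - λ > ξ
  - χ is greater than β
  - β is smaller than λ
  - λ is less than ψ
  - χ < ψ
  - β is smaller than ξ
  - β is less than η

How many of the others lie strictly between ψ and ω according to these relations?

2

The relations place ω below ψ. An element lies strictly between them when it is forced above ω and also forced below ψ.
Above ω: {ξ, λ}. Below ψ: {δ, τ, β, ξ, χ, λ, η}.
Intersection: {ξ, λ} — 2.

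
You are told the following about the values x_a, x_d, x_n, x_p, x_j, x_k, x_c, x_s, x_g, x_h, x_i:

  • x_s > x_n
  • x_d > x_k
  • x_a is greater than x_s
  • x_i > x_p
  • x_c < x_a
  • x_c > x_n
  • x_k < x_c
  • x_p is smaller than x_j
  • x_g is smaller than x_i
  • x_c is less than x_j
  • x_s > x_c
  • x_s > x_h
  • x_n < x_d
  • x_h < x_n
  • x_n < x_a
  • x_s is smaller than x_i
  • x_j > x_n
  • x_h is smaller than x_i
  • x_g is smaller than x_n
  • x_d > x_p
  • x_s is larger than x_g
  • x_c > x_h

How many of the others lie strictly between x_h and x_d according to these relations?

1

The relations place x_h below x_d. An element lies strictly between them when it is forced above x_h and also forced below x_d.
Above x_h: {x_n, x_c, x_s, x_j, x_a, x_i}. Below x_d: {x_g, x_k, x_n, x_p}.
Intersection: {x_n} — 1.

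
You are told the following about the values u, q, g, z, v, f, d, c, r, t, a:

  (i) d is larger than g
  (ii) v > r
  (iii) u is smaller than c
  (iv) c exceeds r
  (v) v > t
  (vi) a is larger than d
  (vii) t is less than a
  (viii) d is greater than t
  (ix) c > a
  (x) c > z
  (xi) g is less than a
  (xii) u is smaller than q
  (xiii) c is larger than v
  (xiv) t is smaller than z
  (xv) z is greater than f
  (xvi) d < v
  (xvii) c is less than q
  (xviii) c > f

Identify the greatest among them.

q

t is not greatest since t < v; f is not greatest since f < z; z is not greatest since z < c; g is not greatest since g < a; d is not greatest since d < v; r is not greatest since r < v; u is not greatest since u < q; v is not greatest since v < c; a is not greatest since a < c; c is not greatest since c < q.
Only q has nothing above it, so q is the greatest.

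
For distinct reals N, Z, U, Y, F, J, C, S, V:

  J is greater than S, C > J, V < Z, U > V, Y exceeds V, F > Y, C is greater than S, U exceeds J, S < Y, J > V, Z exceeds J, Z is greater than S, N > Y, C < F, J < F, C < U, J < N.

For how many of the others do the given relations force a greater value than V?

7

From V the given relations immediately reach Y, J, Z, U.
From those, C, F, N — 7 in total.
No other element is forced above V by the given relations, so the count is 7.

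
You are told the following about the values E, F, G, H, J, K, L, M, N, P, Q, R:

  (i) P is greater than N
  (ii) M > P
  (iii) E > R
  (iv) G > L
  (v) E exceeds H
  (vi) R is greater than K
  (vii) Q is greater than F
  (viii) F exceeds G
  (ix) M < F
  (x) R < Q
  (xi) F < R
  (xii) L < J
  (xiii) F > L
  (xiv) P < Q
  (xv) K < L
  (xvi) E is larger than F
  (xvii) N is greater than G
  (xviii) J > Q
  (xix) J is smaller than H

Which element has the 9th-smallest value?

Piecing the relations together gives one ordering: K < L < G < N < P < M < F < R < Q < J < H < E.
Counting 9 from the smallest end gives Q.

Q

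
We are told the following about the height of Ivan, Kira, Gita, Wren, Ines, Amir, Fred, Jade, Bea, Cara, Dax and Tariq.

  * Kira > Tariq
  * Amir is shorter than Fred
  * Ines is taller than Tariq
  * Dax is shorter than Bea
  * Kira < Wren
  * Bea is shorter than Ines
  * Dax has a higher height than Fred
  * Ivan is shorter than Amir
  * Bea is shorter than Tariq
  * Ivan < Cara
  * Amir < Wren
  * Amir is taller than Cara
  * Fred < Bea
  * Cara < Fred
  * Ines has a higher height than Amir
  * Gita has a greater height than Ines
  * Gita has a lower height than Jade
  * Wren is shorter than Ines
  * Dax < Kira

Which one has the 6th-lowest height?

Piecing the relations together gives one ordering: Ivan < Cara < Amir < Fred < Dax < Bea < Tariq < Kira < Wren < Ines < Gita < Jade.
Counting 6 from the smallest end gives Bea.

Bea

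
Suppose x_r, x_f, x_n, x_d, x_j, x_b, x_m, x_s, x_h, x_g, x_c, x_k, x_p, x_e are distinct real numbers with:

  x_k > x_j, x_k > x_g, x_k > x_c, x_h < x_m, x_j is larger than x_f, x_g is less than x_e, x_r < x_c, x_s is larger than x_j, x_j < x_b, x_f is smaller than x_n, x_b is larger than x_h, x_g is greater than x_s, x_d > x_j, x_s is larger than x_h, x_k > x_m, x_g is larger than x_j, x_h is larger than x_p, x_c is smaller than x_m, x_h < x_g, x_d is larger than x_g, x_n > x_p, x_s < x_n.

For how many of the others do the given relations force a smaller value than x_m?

From x_m the given relations immediately reach x_c, x_h.
From those, x_r, x_p — 4 in total.
No other element is forced below x_m by the given relations, so the count is 4.

4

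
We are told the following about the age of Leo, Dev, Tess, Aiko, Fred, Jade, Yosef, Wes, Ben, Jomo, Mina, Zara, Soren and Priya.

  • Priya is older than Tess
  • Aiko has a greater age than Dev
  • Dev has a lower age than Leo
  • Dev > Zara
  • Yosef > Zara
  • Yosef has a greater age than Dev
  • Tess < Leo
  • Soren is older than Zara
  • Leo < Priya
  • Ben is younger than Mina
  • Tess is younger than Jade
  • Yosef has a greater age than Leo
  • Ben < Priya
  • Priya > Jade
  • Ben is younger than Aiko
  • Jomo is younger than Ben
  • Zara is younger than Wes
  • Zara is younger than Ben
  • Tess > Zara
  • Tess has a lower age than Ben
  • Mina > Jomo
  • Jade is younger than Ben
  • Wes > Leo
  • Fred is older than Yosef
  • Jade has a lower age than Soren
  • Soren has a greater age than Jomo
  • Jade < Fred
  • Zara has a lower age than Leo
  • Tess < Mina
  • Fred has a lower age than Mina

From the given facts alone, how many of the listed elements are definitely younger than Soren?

Directly below Soren: Jomo, Zara, Jade.
One step further: Tess (4 so far).
No other element is forced below Soren by the given relations, so the count is 4.

4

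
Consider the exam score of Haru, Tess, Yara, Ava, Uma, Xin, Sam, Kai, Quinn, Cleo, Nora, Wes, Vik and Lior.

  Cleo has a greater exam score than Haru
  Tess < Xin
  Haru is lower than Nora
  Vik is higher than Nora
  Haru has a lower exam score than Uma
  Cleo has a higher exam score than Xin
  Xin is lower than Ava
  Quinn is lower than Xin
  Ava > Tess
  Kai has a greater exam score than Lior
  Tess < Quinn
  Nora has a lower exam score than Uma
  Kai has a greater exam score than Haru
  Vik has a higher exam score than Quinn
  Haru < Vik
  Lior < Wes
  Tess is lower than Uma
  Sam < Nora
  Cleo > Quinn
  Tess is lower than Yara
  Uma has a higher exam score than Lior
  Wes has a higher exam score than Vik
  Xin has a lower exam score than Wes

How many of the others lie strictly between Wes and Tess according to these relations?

3

The relations place Tess below Wes. An element lies strictly between them when it is forced above Tess and also forced below Wes.
Above Tess: {Quinn, Xin, Cleo, Vik, Uma, Yara, Ava}. Below Wes: {Quinn, Xin, Sam, Haru, Lior, Nora, Vik}.
Intersection: {Quinn, Xin, Vik} — 3.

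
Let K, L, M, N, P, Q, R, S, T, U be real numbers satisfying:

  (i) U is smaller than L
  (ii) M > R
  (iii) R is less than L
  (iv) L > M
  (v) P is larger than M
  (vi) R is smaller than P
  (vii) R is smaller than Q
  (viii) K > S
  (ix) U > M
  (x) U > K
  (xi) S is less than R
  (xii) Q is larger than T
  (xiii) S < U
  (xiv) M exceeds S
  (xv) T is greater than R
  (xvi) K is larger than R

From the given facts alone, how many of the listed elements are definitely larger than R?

7

The elements the relations force above R are M, K, T, U, L, P, Q — no chain reaches any other.
That is 7.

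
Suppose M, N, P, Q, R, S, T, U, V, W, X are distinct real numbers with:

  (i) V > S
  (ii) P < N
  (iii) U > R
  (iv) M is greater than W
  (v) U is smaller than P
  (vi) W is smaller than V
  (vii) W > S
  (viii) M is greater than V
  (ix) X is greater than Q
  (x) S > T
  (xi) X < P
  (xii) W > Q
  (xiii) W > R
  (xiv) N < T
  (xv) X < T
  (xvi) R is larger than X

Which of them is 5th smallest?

P

Piecing the relations together gives one ordering: Q < X < R < U < P < N < T < S < W < V < M.
Counting 5 from the smallest end gives P.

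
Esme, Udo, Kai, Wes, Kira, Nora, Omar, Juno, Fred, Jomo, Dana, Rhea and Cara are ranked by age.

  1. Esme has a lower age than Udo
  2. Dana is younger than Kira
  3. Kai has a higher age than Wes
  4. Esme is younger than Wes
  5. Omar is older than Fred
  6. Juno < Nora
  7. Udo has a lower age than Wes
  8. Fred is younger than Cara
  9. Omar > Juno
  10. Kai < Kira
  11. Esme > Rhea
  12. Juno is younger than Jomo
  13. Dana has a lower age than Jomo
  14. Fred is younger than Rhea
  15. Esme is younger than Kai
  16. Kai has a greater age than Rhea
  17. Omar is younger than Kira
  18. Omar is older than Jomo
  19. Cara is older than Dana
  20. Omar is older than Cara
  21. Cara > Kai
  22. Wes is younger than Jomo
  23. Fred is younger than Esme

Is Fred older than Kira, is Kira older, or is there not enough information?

Kira

Fred < Esme and Esme < Wes give Fred < Wes.
Then Wes < Jomo extends the chain to Jomo.
With Jomo < Omar: Fred < Esme < Wes < Jomo < Omar.
With Omar < Kira: Fred < Esme < Wes < Jomo < Omar < Kira.
So Kira is older.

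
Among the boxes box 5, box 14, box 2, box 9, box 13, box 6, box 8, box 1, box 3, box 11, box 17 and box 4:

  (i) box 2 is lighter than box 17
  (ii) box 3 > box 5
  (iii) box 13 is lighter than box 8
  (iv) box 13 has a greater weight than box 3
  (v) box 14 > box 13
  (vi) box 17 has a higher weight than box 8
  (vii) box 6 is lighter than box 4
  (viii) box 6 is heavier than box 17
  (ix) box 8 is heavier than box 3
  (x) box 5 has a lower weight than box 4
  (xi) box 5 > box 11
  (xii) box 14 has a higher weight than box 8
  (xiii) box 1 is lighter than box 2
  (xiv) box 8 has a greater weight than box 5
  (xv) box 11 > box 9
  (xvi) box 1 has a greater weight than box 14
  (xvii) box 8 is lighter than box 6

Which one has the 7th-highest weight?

box 8

Chaining the given pairs: box 9 < box 11 < box 5 < box 3 < box 13 < box 8 < box 14 < box 1 < box 2 < box 17 < box 6 < box 4.
The 7th largest is box 8.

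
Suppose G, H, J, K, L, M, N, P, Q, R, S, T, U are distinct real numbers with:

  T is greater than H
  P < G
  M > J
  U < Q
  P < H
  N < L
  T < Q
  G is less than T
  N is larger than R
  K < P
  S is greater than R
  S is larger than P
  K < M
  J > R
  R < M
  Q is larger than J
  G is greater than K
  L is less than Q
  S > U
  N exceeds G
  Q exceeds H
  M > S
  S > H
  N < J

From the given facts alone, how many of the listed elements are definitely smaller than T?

4

From T the given relations immediately reach G, H.
From those, K, P — 4 in total.
Nothing else is reachable below T; 4 in all.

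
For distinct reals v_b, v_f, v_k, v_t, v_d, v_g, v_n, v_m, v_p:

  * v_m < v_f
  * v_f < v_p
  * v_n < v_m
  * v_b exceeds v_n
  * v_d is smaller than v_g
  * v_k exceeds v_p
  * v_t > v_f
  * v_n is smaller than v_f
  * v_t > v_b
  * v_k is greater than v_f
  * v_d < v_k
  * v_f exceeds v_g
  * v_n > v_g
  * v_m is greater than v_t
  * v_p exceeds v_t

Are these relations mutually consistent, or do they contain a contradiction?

We have v_f < v_t stated directly, yet also v_t < v_m < v_f by chaining the others — so v_t < v_f. Contradiction.

inconsistent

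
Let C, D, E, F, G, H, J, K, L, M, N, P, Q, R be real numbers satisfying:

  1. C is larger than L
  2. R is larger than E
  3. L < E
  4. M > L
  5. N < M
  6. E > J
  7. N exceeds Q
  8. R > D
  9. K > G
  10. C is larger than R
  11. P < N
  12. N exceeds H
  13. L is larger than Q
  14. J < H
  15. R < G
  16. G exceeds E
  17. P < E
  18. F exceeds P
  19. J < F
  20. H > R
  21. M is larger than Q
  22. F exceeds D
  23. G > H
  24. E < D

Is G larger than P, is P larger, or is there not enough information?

G

P < E and E < D give P < D.
With D < R: P < E < D < R.
With R < H: P < E < D < R < H.
Then H < G extends the chain to G.
So G is larger.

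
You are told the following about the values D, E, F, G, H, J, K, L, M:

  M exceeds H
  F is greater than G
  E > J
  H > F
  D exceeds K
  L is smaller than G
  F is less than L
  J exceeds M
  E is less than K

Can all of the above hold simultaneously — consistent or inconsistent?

inconsistent

Chaining the given relations yields L < G < F, so L < F. But one relation states F < L. These cannot both hold.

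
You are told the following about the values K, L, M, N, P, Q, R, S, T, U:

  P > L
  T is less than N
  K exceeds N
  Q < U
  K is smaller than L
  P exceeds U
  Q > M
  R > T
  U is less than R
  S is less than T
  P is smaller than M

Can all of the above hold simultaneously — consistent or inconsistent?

inconsistent

We have U < P stated directly, yet also P < M < Q < U by chaining the others — so P < U. Contradiction.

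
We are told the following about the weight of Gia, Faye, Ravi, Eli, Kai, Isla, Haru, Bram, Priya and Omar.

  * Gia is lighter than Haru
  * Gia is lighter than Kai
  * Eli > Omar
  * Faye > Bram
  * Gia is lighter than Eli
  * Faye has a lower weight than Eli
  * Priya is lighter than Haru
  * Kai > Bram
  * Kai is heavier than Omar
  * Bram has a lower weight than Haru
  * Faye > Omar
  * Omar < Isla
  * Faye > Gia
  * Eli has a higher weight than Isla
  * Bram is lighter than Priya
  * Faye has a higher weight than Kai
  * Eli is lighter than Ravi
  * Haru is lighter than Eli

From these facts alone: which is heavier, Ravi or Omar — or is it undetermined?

The relevant relations are Omar < Kai; Kai < Faye; Faye < Eli; Eli < Ravi.
Together: Omar < Kai < Faye < Eli < Ravi.
So Ravi is heavier.

Ravi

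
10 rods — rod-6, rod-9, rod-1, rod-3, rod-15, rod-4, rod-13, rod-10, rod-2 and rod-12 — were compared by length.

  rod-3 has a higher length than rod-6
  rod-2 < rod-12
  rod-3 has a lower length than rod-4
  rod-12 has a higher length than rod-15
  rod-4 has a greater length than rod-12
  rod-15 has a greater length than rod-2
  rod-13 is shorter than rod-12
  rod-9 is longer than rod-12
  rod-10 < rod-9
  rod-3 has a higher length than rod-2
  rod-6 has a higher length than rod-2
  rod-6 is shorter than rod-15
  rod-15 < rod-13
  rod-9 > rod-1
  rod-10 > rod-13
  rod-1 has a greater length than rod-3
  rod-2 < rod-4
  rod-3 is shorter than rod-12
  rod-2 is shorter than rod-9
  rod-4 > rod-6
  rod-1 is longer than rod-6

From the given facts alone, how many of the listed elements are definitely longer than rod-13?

Directly above rod-13: rod-12, rod-10.
One step further: rod-9, rod-4 (4 so far).
No other element is forced above rod-13 by the given relations, so the count is 4.

4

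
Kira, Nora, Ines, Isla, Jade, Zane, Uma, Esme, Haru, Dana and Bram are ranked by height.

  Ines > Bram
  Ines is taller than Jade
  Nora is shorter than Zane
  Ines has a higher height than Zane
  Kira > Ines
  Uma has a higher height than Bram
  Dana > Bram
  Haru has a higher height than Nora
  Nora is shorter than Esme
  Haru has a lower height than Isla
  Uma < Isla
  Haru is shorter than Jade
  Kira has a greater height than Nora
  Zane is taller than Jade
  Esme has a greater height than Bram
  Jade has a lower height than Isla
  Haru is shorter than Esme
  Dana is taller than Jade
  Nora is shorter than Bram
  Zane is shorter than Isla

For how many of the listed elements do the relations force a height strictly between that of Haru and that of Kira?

Chaining upward from Haru reaches: Jade, Esme, Zane, Ines, Dana, Isla.
Chaining downward from Kira reaches: Nora, Jade, Bram, Zane, Ines.
Strictly between Haru and Kira are those in both lists: Jade, Zane, Ines — 3 elements.

3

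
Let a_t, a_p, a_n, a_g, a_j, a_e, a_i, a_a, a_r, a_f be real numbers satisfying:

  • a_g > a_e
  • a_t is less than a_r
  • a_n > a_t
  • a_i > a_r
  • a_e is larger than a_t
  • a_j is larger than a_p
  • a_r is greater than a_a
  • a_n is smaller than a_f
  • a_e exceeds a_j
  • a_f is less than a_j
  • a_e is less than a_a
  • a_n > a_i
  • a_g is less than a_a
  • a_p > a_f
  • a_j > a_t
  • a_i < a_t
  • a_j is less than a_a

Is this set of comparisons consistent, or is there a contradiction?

Chaining the given relations yields a_i < a_t < a_n < a_f < a_p < a_j < a_e < a_g < a_a < a_r, so a_i < a_r. But one relation states a_r < a_i. These cannot both hold.

inconsistent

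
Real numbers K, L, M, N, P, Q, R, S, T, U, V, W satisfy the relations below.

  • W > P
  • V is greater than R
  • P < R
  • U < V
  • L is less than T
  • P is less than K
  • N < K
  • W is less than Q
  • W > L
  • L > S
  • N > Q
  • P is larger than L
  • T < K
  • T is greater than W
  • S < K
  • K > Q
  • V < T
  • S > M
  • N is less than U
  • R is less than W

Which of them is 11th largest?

S

Piecing the relations together gives one ordering: M < S < L < P < R < W < Q < N < U < V < T < K.
Counting 11 from the largest end gives S.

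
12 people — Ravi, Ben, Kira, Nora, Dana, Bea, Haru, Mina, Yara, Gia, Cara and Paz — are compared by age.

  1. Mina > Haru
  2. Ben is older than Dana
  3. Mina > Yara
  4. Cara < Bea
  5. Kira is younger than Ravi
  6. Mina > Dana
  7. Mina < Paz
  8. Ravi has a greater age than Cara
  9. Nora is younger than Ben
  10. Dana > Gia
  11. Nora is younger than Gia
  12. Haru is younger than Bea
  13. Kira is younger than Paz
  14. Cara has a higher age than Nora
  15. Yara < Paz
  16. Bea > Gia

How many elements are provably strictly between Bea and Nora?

2

Chaining upward from Nora reaches: Gia, Dana, Mina, Ben, Cara, Paz, Ravi.
Chaining downward from Bea reaches: Haru, Gia, Cara.
Strictly between Nora and Bea are those in both lists: Gia, Cara — 2 elements.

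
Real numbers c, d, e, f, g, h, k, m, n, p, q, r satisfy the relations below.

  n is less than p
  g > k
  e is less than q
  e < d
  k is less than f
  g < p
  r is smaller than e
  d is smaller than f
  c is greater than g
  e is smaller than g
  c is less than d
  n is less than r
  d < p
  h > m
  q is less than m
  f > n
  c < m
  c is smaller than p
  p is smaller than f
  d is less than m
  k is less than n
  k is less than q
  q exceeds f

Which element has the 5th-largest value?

p

Piecing the relations together gives one ordering: k < n < r < e < g < c < d < p < f < q < m < h.
Counting 5 from the largest end gives p.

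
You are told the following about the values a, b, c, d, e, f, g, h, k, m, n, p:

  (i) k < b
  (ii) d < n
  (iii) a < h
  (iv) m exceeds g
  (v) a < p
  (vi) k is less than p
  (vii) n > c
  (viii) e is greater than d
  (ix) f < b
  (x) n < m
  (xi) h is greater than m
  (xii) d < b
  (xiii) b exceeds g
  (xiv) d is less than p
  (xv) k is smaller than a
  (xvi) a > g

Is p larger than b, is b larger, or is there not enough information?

undetermined

Following every chain through p: below p we get g, k, d, a.
b is not reached, and no chain runs the other way from b to p.
So the given relations leave the order of p and b undetermined.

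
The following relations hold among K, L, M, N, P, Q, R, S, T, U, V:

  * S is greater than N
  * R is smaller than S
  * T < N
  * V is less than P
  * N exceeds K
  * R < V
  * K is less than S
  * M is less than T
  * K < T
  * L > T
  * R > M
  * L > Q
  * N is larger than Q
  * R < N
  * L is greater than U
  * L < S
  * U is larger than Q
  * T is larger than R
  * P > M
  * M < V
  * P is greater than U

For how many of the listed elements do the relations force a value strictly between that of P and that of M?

2

Chaining upward from M reaches: R, T, V, L, N, S.
Chaining downward from P reaches: Q, R, U, V.
Strictly between M and P are those in both lists: R, V — 2 elements.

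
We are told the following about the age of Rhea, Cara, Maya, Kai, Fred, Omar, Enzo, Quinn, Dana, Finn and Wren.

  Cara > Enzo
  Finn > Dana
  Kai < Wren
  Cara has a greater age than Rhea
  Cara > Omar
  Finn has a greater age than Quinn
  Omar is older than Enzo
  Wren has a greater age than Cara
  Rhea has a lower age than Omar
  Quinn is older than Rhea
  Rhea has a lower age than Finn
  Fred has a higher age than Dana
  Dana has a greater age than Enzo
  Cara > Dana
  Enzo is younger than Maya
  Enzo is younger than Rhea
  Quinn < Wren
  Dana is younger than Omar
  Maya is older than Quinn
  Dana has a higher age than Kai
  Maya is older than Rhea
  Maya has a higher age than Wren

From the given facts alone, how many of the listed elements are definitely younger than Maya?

The elements the relations force below Maya are Enzo, Kai, Dana, Rhea, Omar, Cara, Quinn, Wren — no chain reaches any other.
That is 8.

8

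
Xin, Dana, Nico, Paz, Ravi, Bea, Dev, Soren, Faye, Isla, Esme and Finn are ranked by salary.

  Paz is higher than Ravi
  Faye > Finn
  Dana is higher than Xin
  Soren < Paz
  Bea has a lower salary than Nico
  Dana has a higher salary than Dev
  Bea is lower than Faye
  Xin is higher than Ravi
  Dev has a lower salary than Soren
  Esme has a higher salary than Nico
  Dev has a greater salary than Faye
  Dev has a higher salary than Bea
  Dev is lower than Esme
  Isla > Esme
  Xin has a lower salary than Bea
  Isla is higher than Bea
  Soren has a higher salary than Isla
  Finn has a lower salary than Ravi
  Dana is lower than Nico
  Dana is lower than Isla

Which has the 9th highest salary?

Piecing the relations together gives one ordering: Finn < Ravi < Xin < Bea < Faye < Dev < Dana < Nico < Esme < Isla < Soren < Paz.
The 9th largest is Bea.

Bea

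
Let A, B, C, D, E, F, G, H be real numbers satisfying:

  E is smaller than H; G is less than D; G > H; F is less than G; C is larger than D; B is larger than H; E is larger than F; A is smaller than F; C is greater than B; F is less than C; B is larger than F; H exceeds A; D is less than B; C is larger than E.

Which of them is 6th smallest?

Chaining the given pairs: A < F < E < H < G < D < B < C.
The 6th smallest is D.

D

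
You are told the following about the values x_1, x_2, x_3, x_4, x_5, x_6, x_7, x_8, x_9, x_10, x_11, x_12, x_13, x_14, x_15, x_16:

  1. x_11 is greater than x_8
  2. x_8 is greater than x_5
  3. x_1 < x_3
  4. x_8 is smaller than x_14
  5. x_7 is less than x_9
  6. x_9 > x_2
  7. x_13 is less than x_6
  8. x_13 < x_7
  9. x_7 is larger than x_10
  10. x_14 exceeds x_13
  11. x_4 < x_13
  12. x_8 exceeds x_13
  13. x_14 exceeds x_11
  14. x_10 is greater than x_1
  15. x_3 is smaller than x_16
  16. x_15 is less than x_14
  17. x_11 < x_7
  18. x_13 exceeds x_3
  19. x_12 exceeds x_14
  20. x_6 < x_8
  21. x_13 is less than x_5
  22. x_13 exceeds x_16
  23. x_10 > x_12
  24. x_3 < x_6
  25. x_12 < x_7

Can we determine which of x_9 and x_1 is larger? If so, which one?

The relevant relations are x_1 < x_3; x_3 < x_16; x_16 < x_13; x_13 < x_6; x_6 < x_8; x_8 < x_11; x_11 < x_14; x_14 < x_12; x_12 < x_10; x_10 < x_7; x_7 < x_9.
Chaining these gives x_1 < x_3 < x_16 < x_13 < x_6 < x_8 < x_11 < x_14 < x_12 < x_10 < x_7 < x_9.
So x_9 is larger.

x_9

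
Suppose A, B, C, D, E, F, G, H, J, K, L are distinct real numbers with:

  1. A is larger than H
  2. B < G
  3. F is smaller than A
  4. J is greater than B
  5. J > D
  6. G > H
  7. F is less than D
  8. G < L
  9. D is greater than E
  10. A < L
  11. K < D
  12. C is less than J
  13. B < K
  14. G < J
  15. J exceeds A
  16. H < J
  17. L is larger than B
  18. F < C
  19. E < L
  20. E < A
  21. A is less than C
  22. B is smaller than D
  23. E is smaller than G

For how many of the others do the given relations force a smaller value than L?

From L the given relations immediately reach E, B, A, G.
From those, H, F — 6 in total.
No other element is forced below L by the given relations, so the count is 6.

6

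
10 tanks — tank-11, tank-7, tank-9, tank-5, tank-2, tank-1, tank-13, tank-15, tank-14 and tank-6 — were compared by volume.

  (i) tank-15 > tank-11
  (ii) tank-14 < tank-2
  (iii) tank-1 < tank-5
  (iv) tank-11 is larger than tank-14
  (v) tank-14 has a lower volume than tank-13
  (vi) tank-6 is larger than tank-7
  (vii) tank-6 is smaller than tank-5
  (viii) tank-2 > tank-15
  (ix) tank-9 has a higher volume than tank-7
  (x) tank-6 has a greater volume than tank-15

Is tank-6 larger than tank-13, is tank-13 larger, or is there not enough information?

Following every chain through tank-13: below tank-13 we get tank-14.
tank-6 is not reached, and no chain runs the other way from tank-6 to tank-13.
So the given relations leave the order of tank-13 and tank-6 undetermined.

undetermined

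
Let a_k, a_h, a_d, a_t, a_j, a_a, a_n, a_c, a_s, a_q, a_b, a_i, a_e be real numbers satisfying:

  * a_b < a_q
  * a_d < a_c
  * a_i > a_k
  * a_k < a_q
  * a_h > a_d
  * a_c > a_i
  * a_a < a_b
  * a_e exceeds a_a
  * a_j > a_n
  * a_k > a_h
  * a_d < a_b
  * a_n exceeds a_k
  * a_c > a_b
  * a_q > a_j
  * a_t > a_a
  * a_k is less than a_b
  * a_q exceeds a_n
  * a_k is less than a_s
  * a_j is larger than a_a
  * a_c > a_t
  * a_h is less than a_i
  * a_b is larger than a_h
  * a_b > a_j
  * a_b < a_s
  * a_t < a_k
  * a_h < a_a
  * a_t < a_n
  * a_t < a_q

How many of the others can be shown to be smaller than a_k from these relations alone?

From a_k the given relations immediately reach a_h, a_t.
From those, a_d, a_a — 4 in total.
No other element is forced below a_k by the given relations, so the count is 4.

4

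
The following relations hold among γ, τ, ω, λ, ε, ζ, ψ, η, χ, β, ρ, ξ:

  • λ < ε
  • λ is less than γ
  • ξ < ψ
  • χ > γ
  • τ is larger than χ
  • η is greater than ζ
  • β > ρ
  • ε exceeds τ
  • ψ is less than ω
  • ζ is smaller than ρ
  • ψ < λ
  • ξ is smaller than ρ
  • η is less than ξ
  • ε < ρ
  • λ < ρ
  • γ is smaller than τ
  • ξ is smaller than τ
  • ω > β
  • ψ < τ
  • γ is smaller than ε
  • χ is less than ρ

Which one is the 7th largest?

γ

Chaining the given pairs: ζ < η < ξ < ψ < λ < γ < χ < τ < ε < ρ < β < ω.
The 7th largest is γ.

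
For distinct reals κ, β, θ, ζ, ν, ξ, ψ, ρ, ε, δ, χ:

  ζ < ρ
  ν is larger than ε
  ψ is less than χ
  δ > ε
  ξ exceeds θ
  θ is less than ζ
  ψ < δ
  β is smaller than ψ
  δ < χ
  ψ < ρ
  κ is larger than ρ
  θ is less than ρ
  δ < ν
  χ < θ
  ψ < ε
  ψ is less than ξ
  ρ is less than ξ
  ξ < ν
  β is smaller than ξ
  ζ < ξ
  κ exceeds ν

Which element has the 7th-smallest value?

The consecutive relations fix a unique order: β < ψ < ε < δ < χ < θ < ζ < ρ < ξ < ν < κ.
Counting 7 from the smallest end gives ζ.

ζ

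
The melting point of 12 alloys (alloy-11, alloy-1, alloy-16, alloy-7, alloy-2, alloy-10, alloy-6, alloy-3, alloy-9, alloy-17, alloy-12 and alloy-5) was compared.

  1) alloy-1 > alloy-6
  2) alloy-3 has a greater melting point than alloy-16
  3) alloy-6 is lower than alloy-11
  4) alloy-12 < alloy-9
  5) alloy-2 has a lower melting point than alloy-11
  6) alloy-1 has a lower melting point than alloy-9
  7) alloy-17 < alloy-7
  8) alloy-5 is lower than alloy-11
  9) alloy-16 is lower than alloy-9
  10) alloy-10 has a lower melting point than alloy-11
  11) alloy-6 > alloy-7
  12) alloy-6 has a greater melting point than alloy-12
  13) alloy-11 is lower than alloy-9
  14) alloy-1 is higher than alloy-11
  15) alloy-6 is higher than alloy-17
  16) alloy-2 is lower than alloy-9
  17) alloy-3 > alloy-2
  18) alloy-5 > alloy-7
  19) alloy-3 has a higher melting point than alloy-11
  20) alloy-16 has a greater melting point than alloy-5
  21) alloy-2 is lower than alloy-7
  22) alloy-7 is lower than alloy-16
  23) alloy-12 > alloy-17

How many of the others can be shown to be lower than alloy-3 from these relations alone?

9

Directly below alloy-3: alloy-2, alloy-11, alloy-16.
One step further: alloy-10, alloy-7, alloy-5, alloy-6 (7 so far).
One step further: alloy-17, alloy-12 (9 so far).
No other element is forced below alloy-3 by the given relations, so the count is 9.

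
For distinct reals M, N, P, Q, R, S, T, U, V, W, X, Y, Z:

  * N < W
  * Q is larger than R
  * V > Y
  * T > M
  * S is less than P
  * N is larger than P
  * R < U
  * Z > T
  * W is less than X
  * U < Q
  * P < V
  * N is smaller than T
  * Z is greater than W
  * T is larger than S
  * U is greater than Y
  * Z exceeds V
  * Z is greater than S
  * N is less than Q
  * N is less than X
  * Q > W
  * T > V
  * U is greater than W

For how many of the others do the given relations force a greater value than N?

6

From N the given relations immediately reach W, X, T, Q.
From those, U, Z — 6 in total.
Nothing else is reachable above N; 6 in all.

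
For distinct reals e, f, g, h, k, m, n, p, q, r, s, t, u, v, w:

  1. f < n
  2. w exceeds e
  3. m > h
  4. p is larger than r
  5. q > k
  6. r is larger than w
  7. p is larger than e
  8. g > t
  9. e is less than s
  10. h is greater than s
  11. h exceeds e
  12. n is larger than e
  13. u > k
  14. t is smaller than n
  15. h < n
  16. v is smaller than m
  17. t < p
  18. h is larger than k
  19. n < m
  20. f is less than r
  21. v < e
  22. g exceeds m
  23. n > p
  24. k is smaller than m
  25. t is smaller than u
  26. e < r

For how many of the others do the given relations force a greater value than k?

6

Directly above k: h, u, m, q.
One step further: n, g (6 so far).
Nothing else is reachable above k; 6 in all.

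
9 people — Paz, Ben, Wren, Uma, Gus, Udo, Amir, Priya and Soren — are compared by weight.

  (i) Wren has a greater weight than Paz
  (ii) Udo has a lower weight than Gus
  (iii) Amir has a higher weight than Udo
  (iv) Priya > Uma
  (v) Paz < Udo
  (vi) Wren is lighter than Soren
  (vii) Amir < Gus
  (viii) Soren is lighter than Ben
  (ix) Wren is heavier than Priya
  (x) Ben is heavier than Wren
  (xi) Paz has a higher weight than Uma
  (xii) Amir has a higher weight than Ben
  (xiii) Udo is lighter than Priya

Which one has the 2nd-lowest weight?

Paz

Chaining the given pairs: Uma < Paz < Udo < Priya < Wren < Soren < Ben < Amir < Gus.
The 2nd smallest is Paz.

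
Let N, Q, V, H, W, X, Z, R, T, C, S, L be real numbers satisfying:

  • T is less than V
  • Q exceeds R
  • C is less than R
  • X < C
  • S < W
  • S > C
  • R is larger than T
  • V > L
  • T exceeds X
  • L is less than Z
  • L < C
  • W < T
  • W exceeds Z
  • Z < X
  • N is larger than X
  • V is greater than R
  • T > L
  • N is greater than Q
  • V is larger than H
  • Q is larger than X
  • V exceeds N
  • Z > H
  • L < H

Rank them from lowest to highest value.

Nothing is placed below L, so it is least; from there L < H; H < Z; Z < X; X < C; C < S; S < W; W < T; T < R; R < Q; Q < N; N < V, each given directly.

L < H < Z < X < C < S < W < T < R < Q < N < V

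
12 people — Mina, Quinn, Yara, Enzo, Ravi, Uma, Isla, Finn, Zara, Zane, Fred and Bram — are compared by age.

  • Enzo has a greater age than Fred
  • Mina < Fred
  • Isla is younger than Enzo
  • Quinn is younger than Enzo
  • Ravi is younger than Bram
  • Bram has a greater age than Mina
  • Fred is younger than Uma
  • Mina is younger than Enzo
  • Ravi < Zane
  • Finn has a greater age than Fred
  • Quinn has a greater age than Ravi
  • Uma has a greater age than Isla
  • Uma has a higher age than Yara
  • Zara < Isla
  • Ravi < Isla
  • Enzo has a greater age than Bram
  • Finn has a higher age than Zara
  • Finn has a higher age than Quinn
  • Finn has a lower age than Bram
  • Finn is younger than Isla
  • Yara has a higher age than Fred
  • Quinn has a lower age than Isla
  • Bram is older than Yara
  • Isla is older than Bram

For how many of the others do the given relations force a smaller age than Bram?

7

The elements the relations force below Bram are Zara, Ravi, Mina, Quinn, Fred, Yara, Finn — no chain reaches any other.
That is 7.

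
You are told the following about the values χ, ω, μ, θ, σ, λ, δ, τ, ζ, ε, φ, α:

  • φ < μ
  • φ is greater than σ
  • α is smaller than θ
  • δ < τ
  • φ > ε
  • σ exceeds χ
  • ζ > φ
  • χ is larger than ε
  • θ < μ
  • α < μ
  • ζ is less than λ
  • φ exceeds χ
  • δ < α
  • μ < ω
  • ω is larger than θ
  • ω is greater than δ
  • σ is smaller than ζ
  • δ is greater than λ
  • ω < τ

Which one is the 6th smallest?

The consecutive relations fix a unique order: ε < χ < σ < φ < ζ < λ < δ < α < θ < μ < ω < τ.
Counting 6 from the smallest end gives λ.

λ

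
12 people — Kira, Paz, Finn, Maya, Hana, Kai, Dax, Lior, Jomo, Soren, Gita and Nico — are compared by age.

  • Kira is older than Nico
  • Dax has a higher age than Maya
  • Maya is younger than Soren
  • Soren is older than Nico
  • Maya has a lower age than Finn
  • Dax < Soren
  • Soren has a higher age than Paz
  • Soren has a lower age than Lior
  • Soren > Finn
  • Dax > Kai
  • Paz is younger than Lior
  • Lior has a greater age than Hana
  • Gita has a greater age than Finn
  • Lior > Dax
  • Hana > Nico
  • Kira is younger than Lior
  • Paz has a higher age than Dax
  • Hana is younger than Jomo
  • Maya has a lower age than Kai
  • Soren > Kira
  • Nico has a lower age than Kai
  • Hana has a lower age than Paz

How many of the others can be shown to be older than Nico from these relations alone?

8

The elements the relations force above Nico are Kira, Hana, Kai, Dax, Paz, Jomo, Soren, Lior — no chain reaches any other.
That is 8.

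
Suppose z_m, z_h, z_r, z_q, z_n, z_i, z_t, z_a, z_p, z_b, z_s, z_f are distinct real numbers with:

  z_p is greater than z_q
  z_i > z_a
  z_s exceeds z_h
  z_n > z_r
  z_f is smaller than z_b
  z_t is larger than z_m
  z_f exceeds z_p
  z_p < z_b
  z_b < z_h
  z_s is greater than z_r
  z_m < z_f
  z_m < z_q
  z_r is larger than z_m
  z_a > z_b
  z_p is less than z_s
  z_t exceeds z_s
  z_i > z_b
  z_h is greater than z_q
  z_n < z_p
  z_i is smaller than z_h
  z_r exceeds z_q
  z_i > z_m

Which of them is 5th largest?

z_a

The consecutive relations fix a unique order: z_m < z_q < z_r < z_n < z_p < z_f < z_b < z_a < z_i < z_h < z_s < z_t.
The 5th largest is z_a.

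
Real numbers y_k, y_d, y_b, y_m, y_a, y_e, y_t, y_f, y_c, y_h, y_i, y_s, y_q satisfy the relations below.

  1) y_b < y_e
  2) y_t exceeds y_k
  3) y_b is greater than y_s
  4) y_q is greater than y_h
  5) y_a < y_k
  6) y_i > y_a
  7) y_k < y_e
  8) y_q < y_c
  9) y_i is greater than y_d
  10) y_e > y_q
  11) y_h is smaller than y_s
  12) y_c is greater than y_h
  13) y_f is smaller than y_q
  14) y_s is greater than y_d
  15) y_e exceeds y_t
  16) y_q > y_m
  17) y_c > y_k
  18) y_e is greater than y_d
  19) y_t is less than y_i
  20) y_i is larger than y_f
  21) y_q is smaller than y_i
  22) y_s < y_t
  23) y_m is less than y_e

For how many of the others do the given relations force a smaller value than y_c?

From y_c the given relations immediately reach y_h, y_k, y_q.
From those, y_f, y_m, y_a — 6 in total.
No other element is forced below y_c by the given relations, so the count is 6.

6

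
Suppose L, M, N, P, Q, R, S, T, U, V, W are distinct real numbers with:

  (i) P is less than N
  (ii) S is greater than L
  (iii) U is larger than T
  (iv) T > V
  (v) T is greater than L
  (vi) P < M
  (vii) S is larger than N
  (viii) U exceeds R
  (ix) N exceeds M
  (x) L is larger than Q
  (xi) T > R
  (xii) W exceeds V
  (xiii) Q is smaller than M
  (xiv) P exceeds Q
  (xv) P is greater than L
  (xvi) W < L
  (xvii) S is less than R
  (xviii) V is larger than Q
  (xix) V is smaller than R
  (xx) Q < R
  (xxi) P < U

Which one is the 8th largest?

Piecing the relations together gives one ordering: Q < V < W < L < P < M < N < S < R < T < U.
Counting 8 from the largest end gives L.

L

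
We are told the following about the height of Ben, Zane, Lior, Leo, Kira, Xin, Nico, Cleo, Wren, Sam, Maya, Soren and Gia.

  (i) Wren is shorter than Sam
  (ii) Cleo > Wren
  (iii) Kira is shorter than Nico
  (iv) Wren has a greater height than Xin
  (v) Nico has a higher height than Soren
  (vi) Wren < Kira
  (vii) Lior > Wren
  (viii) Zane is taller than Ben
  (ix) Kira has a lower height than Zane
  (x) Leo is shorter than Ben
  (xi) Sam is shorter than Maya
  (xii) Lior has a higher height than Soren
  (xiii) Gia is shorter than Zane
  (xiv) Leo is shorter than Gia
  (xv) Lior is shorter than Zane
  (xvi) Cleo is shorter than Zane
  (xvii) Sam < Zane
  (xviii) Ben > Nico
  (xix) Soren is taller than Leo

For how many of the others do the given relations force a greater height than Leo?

6

From Leo the given relations immediately reach Soren, Gia, Ben.
From those, Lior, Nico, Zane — 6 in total.
No other element is forced above Leo by the given relations, so the count is 6.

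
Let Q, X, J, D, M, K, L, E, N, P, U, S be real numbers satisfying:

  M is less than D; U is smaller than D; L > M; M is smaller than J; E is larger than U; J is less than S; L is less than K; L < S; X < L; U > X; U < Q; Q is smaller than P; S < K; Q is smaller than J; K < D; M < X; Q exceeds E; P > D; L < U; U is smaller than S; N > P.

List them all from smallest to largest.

The consecutive links are each given: M < X; X < L; L < U; U < E; E < Q; Q < J; J < S; S < K; K < D; D < P; P < N.

M < X < L < U < E < Q < J < S < K < D < P < N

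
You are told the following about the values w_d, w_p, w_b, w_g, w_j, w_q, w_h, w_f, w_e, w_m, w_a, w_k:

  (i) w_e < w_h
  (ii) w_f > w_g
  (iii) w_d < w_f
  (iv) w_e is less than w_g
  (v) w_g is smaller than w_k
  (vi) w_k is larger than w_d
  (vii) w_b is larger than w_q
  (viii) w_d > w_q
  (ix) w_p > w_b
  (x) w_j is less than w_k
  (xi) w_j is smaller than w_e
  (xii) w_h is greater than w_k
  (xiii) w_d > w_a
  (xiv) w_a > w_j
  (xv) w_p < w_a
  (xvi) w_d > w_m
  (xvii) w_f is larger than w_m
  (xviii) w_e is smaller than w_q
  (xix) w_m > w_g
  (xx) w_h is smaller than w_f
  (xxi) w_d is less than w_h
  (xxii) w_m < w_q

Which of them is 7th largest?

Chaining the given pairs: w_j < w_e < w_g < w_m < w_q < w_b < w_p < w_a < w_d < w_k < w_h < w_f.
Counting 7 from the largest end gives w_b.

w_b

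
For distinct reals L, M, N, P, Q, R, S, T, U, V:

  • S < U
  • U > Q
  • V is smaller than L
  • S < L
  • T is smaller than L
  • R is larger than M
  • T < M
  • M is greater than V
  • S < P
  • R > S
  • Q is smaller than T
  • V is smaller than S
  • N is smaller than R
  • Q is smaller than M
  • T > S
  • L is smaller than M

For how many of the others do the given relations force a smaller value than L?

4

Directly below L: V, S, T.
One step further: Q (4 so far).
Nothing else is reachable below L; 4 in all.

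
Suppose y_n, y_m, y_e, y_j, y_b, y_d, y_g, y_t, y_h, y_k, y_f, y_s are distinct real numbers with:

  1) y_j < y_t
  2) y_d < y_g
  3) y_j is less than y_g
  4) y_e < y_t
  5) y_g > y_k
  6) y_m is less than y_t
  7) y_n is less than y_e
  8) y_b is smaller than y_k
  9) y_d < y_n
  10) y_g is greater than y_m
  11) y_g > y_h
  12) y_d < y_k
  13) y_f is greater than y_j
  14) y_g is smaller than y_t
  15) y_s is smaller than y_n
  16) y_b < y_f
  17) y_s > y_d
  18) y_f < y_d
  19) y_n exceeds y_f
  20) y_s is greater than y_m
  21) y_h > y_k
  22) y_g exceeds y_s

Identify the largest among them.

y_b is not greatest since y_b < y_f; y_j is not greatest since y_j < y_f; y_f is not greatest since y_f < y_n; y_d is not greatest since y_d < y_n; y_m is not greatest since y_m < y_s; y_k is not greatest since y_k < y_g; y_s is not greatest since y_s < y_n; y_n is not greatest since y_n < y_e; y_h is not greatest since y_h < y_g; y_e is not greatest since y_e < y_t; y_g is not greatest since y_g < y_t.
Only y_t has nothing above it, so y_t is the largest.

y_t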